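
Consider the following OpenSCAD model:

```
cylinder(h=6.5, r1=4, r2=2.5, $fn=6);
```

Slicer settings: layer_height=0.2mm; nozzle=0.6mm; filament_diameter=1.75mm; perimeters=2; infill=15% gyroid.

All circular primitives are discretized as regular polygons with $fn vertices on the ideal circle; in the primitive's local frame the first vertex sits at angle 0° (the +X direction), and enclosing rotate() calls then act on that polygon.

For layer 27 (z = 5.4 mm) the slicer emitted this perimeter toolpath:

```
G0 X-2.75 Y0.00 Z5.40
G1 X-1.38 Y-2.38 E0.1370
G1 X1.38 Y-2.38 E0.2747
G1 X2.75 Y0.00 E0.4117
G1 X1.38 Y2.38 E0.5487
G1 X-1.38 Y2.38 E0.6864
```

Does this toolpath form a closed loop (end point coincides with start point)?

no

Start point (G0): (-2.75, 0.00). End point (last G1): the path does not return to the start — open.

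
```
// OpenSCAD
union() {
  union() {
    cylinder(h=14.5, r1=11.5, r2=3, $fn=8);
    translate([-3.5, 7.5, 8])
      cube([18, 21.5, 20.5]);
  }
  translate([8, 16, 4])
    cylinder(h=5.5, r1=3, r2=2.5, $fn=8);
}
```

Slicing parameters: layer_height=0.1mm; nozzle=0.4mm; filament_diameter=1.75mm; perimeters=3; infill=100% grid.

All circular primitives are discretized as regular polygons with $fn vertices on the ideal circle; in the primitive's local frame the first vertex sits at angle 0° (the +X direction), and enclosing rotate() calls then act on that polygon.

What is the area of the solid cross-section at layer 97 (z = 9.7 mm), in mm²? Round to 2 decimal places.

At z = 9.7 mm: the cone contributes a regular 8-gon of circumradius 5.814 (interpolated between r1=11.5 and r2=3 at t=0.669) (area = (8/2)·5.814²·sin(360°/8) = 95.60 mm²); the cube at (-3.5, 7.5) (footprint 18×21.5) is included at this height (area 387.00 mm²); Merging all regions: the 2 present regions are separate (no shared area or edge), so areas and boundary lengths simply add and each stays a separate island — area = 482.60 mm²; the cone at (8, 16) is absent (z outside [4, 9.5]); Taking the union: only that combined region is present, so the union is just that shape — area = 482.60 mm². Overall, the cross-section has 2 separate islands. Net area = 482.60 mm².

482.60 mm²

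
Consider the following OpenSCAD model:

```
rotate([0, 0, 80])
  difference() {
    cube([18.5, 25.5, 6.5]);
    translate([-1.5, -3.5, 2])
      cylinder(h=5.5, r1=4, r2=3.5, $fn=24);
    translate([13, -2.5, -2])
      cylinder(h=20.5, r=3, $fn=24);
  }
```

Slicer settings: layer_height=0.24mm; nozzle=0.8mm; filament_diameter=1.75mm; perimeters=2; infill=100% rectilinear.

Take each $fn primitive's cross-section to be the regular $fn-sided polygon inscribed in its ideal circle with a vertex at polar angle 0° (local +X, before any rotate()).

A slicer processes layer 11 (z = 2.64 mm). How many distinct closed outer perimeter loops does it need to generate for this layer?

At z = 2.64 mm: the cube is present — its section is the full 18.5×25.5 rectangle; the cone at (-1.5, -3.5): at t=0.116 of its height the radius interpolates to r₁+(r₂−r₁)t = 3.942, giving a regular 24-gon of that circumradius; the r=3 cylinder at (13, -2.5) gives a regular 24-gon of circumradius 3 (constant along its height); Subtracting the remaining from the first: starting from the 18.5×25.5 cube, the cone at (-1.5, -3.5) partially overlaps it — only the 0.01 mm² overlap (of its 48.26 mm²) is removed, clipping the outline; the r=3 cylinder at (13, -2.5) partially overlaps it — only the 1.07 mm² overlap (of its 27.95 mm²) is removed, clipping the outline — 1 connected region; (whole slice rotated 80° about Z — lengths, areas and connectivity unchanged). The result has 1 disconnected region.

1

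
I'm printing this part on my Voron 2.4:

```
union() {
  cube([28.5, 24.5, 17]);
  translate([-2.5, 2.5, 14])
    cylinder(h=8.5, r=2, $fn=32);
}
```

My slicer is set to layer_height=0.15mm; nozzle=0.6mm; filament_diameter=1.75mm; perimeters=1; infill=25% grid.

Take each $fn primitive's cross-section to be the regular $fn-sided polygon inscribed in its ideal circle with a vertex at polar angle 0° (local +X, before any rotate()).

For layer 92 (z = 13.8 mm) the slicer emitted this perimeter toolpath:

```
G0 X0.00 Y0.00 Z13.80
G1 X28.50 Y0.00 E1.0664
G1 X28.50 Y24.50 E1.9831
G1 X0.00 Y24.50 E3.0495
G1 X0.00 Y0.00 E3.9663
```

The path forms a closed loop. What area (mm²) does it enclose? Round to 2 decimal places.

698.25 mm²

Apply the shoelace formula to the sequence of (X, Y) vertices; enclosed area = 698.25 mm².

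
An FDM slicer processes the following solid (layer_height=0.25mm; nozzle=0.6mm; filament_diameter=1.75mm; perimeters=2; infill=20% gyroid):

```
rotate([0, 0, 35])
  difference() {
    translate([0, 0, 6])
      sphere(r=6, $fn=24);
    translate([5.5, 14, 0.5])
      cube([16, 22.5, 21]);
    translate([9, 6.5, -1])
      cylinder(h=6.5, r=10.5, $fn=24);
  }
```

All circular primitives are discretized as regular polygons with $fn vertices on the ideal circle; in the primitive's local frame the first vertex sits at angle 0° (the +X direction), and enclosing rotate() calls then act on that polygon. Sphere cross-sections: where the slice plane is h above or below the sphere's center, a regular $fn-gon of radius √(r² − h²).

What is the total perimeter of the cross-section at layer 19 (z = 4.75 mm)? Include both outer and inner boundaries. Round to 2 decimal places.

34.36 mm

At z = 4.75 mm: the r=6 sphere contributes a regular 24-gon of circumradius √(6²−1.25²) = 5.868 (perimeter = 2·24·5.868·sin(180°/24) = 36.77 mm); the cube at (5.5, 14) (footprint 16×22.5) is included at this height (perimeter 77.00 mm); the cylinder at (9, 6.5): section is a regular 24-gon, circumradius r=10.5 (perimeter = 2·24·10.500·sin(180°/24) = 65.79 mm); After the difference (first − rest): starting from the r=6 sphere, the 16×22.5 cube at (5.5, 14) misses the remaining region (no effect); the r=10.5 cylinder at (9, 6.5) partially overlaps it — only the 39.78 mm² overlap (of its 342.42 mm²) is removed, clipping the outline — boundary = 34.36 mm; (rotated 35° about Z; rotation is an isometry so areas/perimeters/island counts are preserved). Overall, the cross-section is a single solid region. Total boundary length (outer) = 34.36 mm.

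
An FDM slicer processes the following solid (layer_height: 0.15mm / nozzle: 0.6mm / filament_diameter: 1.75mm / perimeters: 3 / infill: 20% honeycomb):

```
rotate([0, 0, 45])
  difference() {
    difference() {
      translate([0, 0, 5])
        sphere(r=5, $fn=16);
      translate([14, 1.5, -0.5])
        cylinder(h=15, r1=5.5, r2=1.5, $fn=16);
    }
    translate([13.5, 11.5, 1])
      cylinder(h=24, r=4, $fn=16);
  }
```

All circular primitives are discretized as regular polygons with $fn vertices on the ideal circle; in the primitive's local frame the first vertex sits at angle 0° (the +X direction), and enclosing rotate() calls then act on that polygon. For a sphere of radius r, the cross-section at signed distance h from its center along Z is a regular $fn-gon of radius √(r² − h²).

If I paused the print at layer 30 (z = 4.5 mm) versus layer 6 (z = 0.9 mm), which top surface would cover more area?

layer 30 (z = 4.5 mm)

Layer 30 (z = 4.5): the r=5 sphere slices to a regular 16-gon of circumradius 4.975 (√(r²−h²) with h=0.5 from center) (area = (16/2)·4.975²·sin(360°/16) = 75.77 mm²); the cone at (14, 1.5) (r1=5.5→r2=1.5) has section circumradius 4.167 here — a regular 16-gon (area = (16/2)·4.167²·sin(360°/16) = 53.15 mm²); Taking the first minus the rest: starting from the r=5 sphere (75.77 mm²), the cone at (14, 1.5) misses the remaining region (no effect) — area = 75.77 mm²; the r=4 cylinder at (13.5, 11.5) contributes a regular 16-gon of circumradius 4 (area = (16/2)·4.000²·sin(360°/16) = 48.98 mm²); Taking the first minus the rest: starting from the result so far (75.77 mm²), the r=4 cylinder at (13.5, 11.5) misses the remaining region (no effect) — area = 75.77 mm²; (rotated 45° about Z; rotation is an isometry so areas/perimeters/island counts are preserved). So its area = 75.77 mm². Layer 6 (z = 0.9): the r=5 sphere contributes a regular 16-gon of circumradius √(5²−4.1²) = 2.862 (area = (16/2)·2.862²·sin(360°/16) = 25.07 mm²); the cone at (14, 1.5) (r1=5.5→r2=1.5) has section circumradius 5.127 here — a regular 16-gon (area = (16/2)·5.127²·sin(360°/16) = 80.46 mm²); Subtracting the remaining from the first: starting from the r=5 sphere (25.07 mm²), the cone at (14, 1.5) misses the remaining region (no effect) — area = 25.07 mm²; the cylinder at (13.5, 11.5) is absent (z outside [1, 25]); Taking the first minus the rest: none of the subtracted shapes is present at this height, so the result so far is unchanged — area = 25.07 mm²; (rotated 45° about Z; rotation is an isometry so areas/perimeters/island counts are preserved). So its area = 25.07 mm². Layer 30 is larger (75.77 vs 25.07 mm²).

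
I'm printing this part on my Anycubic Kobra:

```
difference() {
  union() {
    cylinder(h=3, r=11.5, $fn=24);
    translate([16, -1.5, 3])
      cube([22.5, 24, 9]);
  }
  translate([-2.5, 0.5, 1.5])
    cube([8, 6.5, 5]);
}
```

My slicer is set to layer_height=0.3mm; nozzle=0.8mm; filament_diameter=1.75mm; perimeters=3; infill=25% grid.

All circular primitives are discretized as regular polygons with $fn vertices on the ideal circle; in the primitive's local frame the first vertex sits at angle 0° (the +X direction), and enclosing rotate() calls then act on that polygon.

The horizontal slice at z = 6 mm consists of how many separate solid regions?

1

At z = 6 mm: the cylinder is absent (z outside [0, 3]); the 22.5×24 cube at (16, -1.5) contributes its full rectangle; Combining (union): only the 22.5×24 cube at (16, -1.5) is present, so the union is just that shape — 1 connected region; the cube at (-2.5, 0.5) (footprint 8×6.5) is included at this height; After the difference (first − rest): starting from that combined region, the 8×6.5 cube at (-2.5, 0.5) misses the remaining region (no effect) — 1 connected region. The result has 1 disconnected region.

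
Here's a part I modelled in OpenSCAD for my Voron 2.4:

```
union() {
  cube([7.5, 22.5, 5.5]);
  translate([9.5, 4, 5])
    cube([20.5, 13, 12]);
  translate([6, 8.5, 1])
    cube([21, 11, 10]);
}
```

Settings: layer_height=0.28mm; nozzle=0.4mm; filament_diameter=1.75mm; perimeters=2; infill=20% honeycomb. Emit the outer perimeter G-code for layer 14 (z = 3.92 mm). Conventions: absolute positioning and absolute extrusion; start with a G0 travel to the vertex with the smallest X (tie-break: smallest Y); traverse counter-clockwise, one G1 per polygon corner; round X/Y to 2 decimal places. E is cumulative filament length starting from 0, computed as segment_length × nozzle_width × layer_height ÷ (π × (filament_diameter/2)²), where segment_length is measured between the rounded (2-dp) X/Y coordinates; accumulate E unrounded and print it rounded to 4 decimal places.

G0 X0.00 Y0.00 Z3.92
G1 X7.50 Y0.00 E0.3492
G1 X7.50 Y8.50 E0.7450
G1 X27.00 Y8.50 E1.6530
G1 X27.00 Y19.50 E2.1652
G1 X7.50 Y19.50 E3.0732
G1 X7.50 Y22.50 E3.2129
G1 X0.00 Y22.50 E3.5622
G1 X0.00 Y0.00 E4.6099

At z = 3.92 mm: the 7.5×22.5 cube contributes its full rectangle; the cube at (9.5, 4) is not intersected at this z (z outside [5, 17]); the cube at (6, 8.5) (footprint 21×11) is included at this height; Combining (union): the regions partially overlap (shared area 16.50 mm²), so overlapping operands fuse into one piece — 1 connected region. The outline is a single polygon with 8 vertices. Extrusion per mm of travel: 0.4 × 0.28 / (π × 0.875²) = 0.046564. Accumulating E over each segment gives final E = 4.6099.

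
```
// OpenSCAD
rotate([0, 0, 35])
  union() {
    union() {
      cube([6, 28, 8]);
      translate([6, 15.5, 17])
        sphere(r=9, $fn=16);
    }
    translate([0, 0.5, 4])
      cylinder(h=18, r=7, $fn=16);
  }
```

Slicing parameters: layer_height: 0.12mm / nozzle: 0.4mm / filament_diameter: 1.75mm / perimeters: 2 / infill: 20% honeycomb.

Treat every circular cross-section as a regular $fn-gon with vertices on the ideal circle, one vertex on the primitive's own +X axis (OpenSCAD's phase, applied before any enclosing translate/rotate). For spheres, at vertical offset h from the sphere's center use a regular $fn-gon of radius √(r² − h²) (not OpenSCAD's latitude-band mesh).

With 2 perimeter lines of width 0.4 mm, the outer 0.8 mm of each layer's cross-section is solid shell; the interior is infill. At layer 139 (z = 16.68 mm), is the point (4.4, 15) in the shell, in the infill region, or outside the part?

At z = 16.68 mm: the cube does not reach this height (z outside [0, 8]); the sphere at (6, 15.5): section is a regular 16-gon, circumradius = √(r²−h²) = √(9²−0.32²) = 8.994; Taking the union: only the r=9 sphere at (6, 15.5) is present, so the union is just that shape — 1 connected region; the r=7 cylinder at (0, 0.5) gives a regular 16-gon of circumradius 7 (constant along its height); Merging all regions: the 2 present regions are separate (no shared area or edge), so areas and boundary lengths simply add and each stays a separate island — 2 connected regions; (whole slice rotated 35° about Z — lengths, areas and connectivity unchanged). Overall, the cross-section has 2 separate islands. Undo the 35° rotation: the query point maps to (12.208, 9.764) in the un-rotated model frame. The nearest boundary edge runs (14.31, 12.06)→(12.36, 9.14); distance from the point to it = 0.47 mm. (Shell/infill is judged within the island containing the point — the largest one.) The point is inside the cross-section, 0.47 mm from the nearest boundary — within the 0.8 mm shell band (2 × 0.4).

shell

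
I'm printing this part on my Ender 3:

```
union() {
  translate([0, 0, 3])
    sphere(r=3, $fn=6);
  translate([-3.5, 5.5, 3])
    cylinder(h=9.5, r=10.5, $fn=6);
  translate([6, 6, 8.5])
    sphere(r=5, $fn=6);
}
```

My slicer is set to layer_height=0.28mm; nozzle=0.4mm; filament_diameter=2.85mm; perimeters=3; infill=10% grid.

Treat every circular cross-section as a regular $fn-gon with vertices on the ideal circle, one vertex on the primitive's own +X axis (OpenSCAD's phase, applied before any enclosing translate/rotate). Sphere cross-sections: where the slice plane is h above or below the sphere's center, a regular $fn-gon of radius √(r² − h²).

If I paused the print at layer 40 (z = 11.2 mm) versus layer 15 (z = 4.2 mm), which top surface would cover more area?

Layer 40 (z = 11.2): the sphere is not intersected at this z (|z−center|=8.200 > r=3); the cylinder at (-3.5, 5.5): section is a regular 6-gon, circumradius r=10.5 (area = (6/2)·10.500²·sin(360°/6) = 286.44 mm²); the sphere at (6, 6): section is a regular 6-gon, circumradius = √(r²−h²) = √(5²−2.7²) = 4.208 (area = (6/2)·4.208²·sin(360°/6) = 46.01 mm²); Combining (union): the regions partially overlap — summed areas 332.45 mm² minus the doubly-counted overlap 22.48 mm² gives 309.97 mm² — area = 309.97 mm². So its area = 309.97 mm². Layer 15 (z = 4.2): the r=3 sphere slices to a regular 6-gon of circumradius 2.750 (√(r²−h²) with h=1.2 from center) (area = (6/2)·2.750²·sin(360°/6) = 19.64 mm²); the r=10.5 cylinder at (-3.5, 5.5) contributes a regular 6-gon of circumradius 10.5 (area = (6/2)·10.500²·sin(360°/6) = 286.44 mm²); the r=5 sphere at (6, 6) slices to a regular 6-gon of circumradius 2.551 (√(r²−h²) with h=4.3 from center) (area = (6/2)·2.551²·sin(360°/6) = 16.91 mm²); Taking the union: the regions partially overlap — summed areas 322.99 mm² minus the doubly-counted overlap 29.55 mm² gives 293.44 mm² — area = 293.44 mm². So its area = 293.44 mm². Layer 40 is larger (309.97 vs 293.44 mm²).

layer 40 (z = 11.2 mm)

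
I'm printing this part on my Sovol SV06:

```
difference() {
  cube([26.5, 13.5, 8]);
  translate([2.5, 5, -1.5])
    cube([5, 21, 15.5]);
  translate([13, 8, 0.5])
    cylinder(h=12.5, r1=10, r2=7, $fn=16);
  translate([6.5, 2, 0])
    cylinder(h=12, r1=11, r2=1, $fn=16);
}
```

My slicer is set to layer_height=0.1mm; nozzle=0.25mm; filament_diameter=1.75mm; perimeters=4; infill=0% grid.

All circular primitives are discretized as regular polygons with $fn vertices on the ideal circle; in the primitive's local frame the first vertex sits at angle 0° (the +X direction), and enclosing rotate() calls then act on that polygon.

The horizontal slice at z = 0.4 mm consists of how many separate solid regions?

2

At z = 0.4 mm: the cube (footprint 26.5×13.5) is included at this height; the cube at (2.5, 5) (footprint 5×21) is included at this height; the cone at (13, 8) is absent (z outside [0.5, 13]); the cone at (6.5, 2) (r1=11→r2=1) has section circumradius 10.667 here — a regular 16-gon; After the difference (first − rest): starting from the 26.5×13.5 cube, the 5×21 cube at (2.5, 5) partially overlaps it — only the 42.50 mm² overlap (of its 105.00 mm²) is removed, clipping the outline; the cone at (6.5, 2) partially overlaps it — only the 148.13 mm² overlap (of its 348.33 mm²) is removed, clipping the outline — 2 connected regions. The result has 2 disconnected regions.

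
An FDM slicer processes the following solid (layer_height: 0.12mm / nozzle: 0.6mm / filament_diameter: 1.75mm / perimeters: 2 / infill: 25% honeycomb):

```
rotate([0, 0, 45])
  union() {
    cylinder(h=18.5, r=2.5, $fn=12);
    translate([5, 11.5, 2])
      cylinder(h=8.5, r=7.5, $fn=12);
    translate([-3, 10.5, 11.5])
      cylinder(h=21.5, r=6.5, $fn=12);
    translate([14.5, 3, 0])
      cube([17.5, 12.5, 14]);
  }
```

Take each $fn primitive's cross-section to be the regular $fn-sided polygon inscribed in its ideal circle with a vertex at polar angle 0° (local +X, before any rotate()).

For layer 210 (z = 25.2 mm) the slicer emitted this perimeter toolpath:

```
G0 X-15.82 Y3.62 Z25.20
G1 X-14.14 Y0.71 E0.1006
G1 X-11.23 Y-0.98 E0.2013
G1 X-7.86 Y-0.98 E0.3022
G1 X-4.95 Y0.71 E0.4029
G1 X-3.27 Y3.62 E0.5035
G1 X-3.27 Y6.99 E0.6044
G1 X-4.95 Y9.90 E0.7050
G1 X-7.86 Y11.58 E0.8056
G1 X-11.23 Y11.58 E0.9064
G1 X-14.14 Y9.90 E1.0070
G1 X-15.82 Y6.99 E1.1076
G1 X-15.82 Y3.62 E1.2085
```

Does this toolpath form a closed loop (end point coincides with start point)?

Start point (G0): (-15.82, 3.62). End point (last G1): the path returns to the start — closed.

yes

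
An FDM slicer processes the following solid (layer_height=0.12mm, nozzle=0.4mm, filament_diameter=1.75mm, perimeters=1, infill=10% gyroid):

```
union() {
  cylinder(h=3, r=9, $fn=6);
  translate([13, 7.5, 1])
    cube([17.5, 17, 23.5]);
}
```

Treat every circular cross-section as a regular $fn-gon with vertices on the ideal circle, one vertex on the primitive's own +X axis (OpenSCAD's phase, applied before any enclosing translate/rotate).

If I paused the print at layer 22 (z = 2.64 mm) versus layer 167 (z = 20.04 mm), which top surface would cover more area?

Layer 22 (z = 2.64): the r=9 cylinder gives a regular 6-gon of circumradius 9 (constant along its height) (area = (6/2)·9.000²·sin(360°/6) = 210.44 mm²); the cube at (13, 7.5) (footprint 17.5×17) is included at this height (area 297.50 mm²); Combining (union): the 2 present regions are separate (no shared area or edge), so areas and boundary lengths simply add and each stays a separate island — area = 507.94 mm². So its area = 507.94 mm². Layer 167 (z = 20.04): the cylinder does not reach this height (z outside [0, 3]); the 17.5×17 cube at (13, 7.5) contributes its full rectangle (area 297.50 mm²); Taking the union: only the 17.5×17 cube at (13, 7.5) is present, so the union is just that shape — area = 297.50 mm². So its area = 297.50 mm². Layer 22 is larger (507.94 vs 297.50 mm²).

layer 22 (z = 2.64 mm)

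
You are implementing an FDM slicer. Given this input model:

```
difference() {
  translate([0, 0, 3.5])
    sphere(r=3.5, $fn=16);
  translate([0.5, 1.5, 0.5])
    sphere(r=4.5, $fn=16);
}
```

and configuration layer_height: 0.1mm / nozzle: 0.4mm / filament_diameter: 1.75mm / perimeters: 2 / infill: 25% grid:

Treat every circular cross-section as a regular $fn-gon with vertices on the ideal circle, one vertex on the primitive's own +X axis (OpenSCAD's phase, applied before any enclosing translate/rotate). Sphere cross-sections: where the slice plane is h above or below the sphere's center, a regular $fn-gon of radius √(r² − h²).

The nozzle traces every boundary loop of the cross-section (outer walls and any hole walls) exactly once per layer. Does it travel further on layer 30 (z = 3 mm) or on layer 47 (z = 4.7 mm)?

Layer 30 (z = 3): the r=3.5 sphere contributes a regular 16-gon of circumradius √(3.5²−0.5²) = 3.464 (perimeter = 2·16·3.464·sin(180°/16) = 21.63 mm); the r=4.5 sphere at (0.5, 1.5) contributes a regular 16-gon of circumradius √(4.5²−2.5²) = 3.742 (perimeter = 2·16·3.742·sin(180°/16) = 23.36 mm); Taking the first minus the rest: starting from the r=3.5 sphere, the r=4.5 sphere at (0.5, 1.5) partially overlaps it — only the 28.47 mm² overlap (of its 42.86 mm²) is removed, clipping the outline — boundary = 19.97 mm. So its perimeter = 19.97 mm. Layer 47 (z = 4.7): the sphere: section is a regular 16-gon, circumradius = √(r²−h²) = √(3.5²−1.2²) = 3.288 (perimeter = 2·16·3.288·sin(180°/16) = 20.53 mm); the sphere at (0.5, 1.5): section is a regular 16-gon, circumradius = √(r²−h²) = √(4.5²−4.2²) = 1.616 (perimeter = 2·16·1.616·sin(180°/16) = 10.09 mm); Subtracting the remaining from the first: starting from the r=3.5 sphere, the r=4.5 sphere at (0.5, 1.5) lies wholly inside it (removes its full 7.99 mm² and its 10.09 mm outline becomes a hole wall) — boundary (outer + 1 inner loop) = 30.61 mm. So its perimeter = 30.61 mm. Layer 47 is larger (30.61 vs 19.97 mm).

layer 47 (z = 4.7 mm)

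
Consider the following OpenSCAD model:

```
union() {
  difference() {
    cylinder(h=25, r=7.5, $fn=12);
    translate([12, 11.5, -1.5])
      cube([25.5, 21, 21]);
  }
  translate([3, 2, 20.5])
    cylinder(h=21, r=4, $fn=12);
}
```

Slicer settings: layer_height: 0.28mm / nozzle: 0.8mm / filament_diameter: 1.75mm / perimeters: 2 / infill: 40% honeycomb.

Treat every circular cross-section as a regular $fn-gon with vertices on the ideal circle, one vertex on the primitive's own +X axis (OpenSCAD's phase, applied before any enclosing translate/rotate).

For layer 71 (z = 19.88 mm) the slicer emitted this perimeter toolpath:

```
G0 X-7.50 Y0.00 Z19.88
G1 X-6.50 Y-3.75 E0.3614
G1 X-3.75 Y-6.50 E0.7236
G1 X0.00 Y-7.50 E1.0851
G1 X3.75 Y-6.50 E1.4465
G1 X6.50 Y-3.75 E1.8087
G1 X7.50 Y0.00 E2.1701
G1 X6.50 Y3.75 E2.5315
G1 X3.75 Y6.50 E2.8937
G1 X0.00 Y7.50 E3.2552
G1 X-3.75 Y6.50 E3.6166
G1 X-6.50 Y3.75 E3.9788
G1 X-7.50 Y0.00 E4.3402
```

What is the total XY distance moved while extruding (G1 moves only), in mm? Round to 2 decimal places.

46.60 mm

Sum the Euclidean lengths of each G1 segment: total = 46.60 mm.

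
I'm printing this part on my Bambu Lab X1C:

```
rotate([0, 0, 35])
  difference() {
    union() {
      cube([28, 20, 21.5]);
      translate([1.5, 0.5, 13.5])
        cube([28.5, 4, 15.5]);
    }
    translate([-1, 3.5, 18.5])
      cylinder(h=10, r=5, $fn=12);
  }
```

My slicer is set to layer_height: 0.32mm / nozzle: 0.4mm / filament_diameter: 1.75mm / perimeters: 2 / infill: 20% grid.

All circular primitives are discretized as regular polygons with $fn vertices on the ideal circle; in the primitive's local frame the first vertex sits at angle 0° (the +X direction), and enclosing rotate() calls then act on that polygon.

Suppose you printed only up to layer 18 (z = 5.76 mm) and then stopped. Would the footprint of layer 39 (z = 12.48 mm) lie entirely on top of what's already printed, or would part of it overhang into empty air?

Compare the two slices. At z = 5.76: the cube (footprint 28×20) is included at this height (area 560.00 mm²); the cube at (1.5, 0.5) is absent (z outside [13.5, 29]); Merging all regions: only the 28×20 cube is present, so the union is just that shape — area = 560.00 mm²; the cylinder at (-1, 3.5) is not intersected at this z (z outside [18.5, 28.5]); Taking the first minus the rest: none of the subtracted shapes is present at this height, so that combined region is unchanged — area = 560.00 mm²; (whole slice rotated 35° about Z — lengths, areas and connectivity unchanged). At z = 12.48: the cube is present — its section is the full 28×20 rectangle (area 560.00 mm²); the cube at (1.5, 0.5) does not reach this height (z outside [13.5, 29]); Merging all regions: only the 28×20 cube is present, so the union is just that shape — area = 560.00 mm²; the cylinder at (-1, 3.5) is absent (z outside [18.5, 28.5]); After the difference (first − rest): none of the subtracted shapes is present at this height, so that combined region is unchanged — area = 560.00 mm²; (whole slice rotated 35° about Z — lengths, areas and connectivity unchanged). Checking containment: the cross-section at z = 12.48 is a subset of the cross-section at z = 5.76.

entirely on top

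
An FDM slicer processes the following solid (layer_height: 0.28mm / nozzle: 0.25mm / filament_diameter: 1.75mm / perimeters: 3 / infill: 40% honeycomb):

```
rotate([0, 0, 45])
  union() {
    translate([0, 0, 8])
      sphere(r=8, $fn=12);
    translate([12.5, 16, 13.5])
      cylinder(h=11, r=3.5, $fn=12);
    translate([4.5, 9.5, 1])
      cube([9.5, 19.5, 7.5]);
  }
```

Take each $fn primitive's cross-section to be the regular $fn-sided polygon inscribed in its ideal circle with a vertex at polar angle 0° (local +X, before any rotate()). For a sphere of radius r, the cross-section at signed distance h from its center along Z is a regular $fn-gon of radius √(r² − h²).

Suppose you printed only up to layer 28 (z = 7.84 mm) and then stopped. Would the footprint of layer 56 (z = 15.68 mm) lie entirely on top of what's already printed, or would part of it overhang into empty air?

Compare the two slices. At z = 7.84: the r=8 sphere slices to a regular 12-gon of circumradius 7.998 (√(r²−h²) with h=0.16 from center) (area = (12/2)·7.998²·sin(360°/12) = 191.92 mm²); the cylinder at (12.5, 16) is absent (z outside [13.5, 24.5]); the cube at (4.5, 9.5) is present — its section is the full 9.5×19.5 rectangle (area 185.25 mm²); Combining (union): the 2 present regions are separate (no shared area or edge), so areas and boundary lengths simply add and each stays a separate island — area = 377.17 mm²; (rotated 45° about Z; rotation is an isometry so areas/perimeters/island counts are preserved). At z = 15.68: the sphere: section is a regular 12-gon, circumradius = √(r²−h²) = √(8²−7.68²) = 2.240 (area = (12/2)·2.240²·sin(360°/12) = 15.05 mm²); the cylinder at (12.5, 16): section is a regular 12-gon, circumradius r=3.5 (area = (12/2)·3.500²·sin(360°/12) = 36.75 mm²); the cube at (4.5, 9.5) is not intersected at this z (z outside [1, 8.5]); Combining (union): the 2 present regions are separate (no shared area or edge), so areas and boundary lengths simply add and each stays a separate island — area = 51.80 mm²; (rotated 45° about Z; rotation is an isometry so areas/perimeters/island counts are preserved). Checking containment: at z = 15.68 the cross-section extends beyond the z = 7.84 cross-section by about 8.48 mm².

part overhangs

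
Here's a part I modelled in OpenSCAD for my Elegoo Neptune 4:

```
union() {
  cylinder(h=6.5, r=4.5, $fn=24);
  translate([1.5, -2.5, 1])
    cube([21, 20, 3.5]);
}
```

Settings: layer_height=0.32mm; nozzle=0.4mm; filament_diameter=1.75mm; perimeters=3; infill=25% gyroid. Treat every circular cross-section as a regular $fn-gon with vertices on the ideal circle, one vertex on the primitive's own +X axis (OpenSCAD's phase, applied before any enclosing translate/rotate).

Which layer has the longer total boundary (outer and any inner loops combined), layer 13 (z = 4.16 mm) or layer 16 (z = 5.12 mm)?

Layer 13 (z = 4.16): the r=4.5 cylinder gives a regular 24-gon of circumradius 4.5 (constant along its height) (perimeter = 2·24·4.500·sin(180°/24) = 28.19 mm); the 21×20 cube at (1.5, -2.5) contributes its full rectangle (perimeter 82.00 mm); Merging all regions: the regions partially overlap (shared area 15.96 mm²), so the edge portions inside another operand are dropped and the merged outline is re-measured after clipping — boundary = 93.11 mm. So its perimeter = 93.11 mm. Layer 16 (z = 5.12): the r=4.5 cylinder contributes a regular 24-gon of circumradius 4.5 (perimeter = 2·24·4.500·sin(180°/24) = 28.19 mm); the cube at (1.5, -2.5) is absent (z outside [1, 4.5]); Merging all regions: only the r=4.5 cylinder is present, so the union is just that shape — boundary = 28.19 mm. So its perimeter = 28.19 mm. Layer 13 is larger (93.11 vs 28.19 mm).

layer 13 (z = 4.16 mm)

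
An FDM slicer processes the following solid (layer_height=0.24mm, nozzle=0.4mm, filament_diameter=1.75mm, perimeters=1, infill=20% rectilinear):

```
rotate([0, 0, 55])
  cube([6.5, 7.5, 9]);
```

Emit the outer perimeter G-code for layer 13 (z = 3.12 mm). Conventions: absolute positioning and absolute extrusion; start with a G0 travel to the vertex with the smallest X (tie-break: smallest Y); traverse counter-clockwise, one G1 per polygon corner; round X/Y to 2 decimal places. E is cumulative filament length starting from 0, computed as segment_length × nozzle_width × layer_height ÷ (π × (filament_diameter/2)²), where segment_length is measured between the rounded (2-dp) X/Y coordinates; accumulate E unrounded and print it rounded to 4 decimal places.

G0 X-6.14 Y4.30 Z3.12
G1 X0.00 Y0.00 E0.2992
G1 X3.73 Y5.32 E0.5585
G1 X-2.42 Y9.63 E0.8582
G1 X-6.14 Y4.30 E1.1177

At z = 3.12 mm: the cube is present — its section is the full 6.5×7.5 rectangle; (rotated 55° about Z; rotation is an isometry so areas/perimeters/island counts are preserved). The outline is a single polygon with 4 vertices. Extrusion per mm of travel: 0.4 × 0.24 / (π × 0.875²) = 0.039912. Accumulating E over each segment gives final E = 1.1177.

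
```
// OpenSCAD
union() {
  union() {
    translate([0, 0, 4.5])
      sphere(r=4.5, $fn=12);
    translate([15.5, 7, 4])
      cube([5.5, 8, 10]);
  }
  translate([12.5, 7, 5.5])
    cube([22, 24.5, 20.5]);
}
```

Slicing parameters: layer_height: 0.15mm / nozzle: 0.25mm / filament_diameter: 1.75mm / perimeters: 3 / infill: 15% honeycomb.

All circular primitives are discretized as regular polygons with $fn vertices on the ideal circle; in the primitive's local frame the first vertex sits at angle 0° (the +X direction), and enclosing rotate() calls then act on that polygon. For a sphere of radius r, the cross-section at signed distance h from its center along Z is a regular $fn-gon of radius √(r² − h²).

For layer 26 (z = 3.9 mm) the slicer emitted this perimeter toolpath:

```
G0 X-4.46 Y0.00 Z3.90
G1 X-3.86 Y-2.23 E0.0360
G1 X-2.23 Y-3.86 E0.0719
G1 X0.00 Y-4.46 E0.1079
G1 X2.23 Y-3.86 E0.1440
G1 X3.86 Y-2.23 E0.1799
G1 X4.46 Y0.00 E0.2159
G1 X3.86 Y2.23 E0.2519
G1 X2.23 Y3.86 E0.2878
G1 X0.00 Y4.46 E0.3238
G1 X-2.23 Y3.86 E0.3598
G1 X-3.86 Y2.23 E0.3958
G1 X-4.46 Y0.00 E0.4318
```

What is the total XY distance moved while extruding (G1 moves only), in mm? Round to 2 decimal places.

Sum the Euclidean lengths of each G1 segment: total = 27.70 mm.

27.70 mm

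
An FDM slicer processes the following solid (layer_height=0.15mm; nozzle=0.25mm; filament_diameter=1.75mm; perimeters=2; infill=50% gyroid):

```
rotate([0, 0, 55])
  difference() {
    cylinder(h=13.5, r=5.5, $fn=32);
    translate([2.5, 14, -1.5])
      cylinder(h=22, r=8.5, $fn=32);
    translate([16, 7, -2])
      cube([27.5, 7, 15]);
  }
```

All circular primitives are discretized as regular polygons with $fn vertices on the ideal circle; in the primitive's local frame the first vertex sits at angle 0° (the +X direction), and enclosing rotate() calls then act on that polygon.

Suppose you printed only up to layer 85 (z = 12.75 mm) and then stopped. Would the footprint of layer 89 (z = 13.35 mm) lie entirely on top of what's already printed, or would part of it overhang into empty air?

Compare the two slices. At z = 12.75: the cylinder: section is a regular 32-gon, circumradius r=5.5 (area = (32/2)·5.500²·sin(360°/32) = 94.42 mm²); the cylinder at (2.5, 14): section is a regular 32-gon, circumradius r=8.5 (area = (32/2)·8.500²·sin(360°/32) = 225.52 mm²); the 27.5×7 cube at (16, 7) contributes its full rectangle (area 192.50 mm²); After the difference (first − rest): starting from the r=5.5 cylinder (94.42 mm²), the r=8.5 cylinder at (2.5, 14) misses the remaining region (no effect); the 27.5×7 cube at (16, 7) misses the remaining region (no effect) — area = 94.42 mm²; (rotated 55° about Z; rotation is an isometry so areas/perimeters/island counts are preserved). At z = 13.35: the r=5.5 cylinder contributes a regular 32-gon of circumradius 5.5 (area = (32/2)·5.500²·sin(360°/32) = 94.42 mm²); the cylinder at (2.5, 14): section is a regular 32-gon, circumradius r=8.5 (area = (32/2)·8.500²·sin(360°/32) = 225.52 mm²); the cube at (16, 7) is not intersected at this z (z outside [-2, 13]); Subtracting the remaining from the first: starting from the r=5.5 cylinder (94.42 mm²), the r=8.5 cylinder at (2.5, 14) misses the remaining region (no effect) — area = 94.42 mm²; (whole slice rotated 55° about Z — lengths, areas and connectivity unchanged). Checking containment: the cross-section at z = 13.35 is a subset of the cross-section at z = 12.75.

entirely on top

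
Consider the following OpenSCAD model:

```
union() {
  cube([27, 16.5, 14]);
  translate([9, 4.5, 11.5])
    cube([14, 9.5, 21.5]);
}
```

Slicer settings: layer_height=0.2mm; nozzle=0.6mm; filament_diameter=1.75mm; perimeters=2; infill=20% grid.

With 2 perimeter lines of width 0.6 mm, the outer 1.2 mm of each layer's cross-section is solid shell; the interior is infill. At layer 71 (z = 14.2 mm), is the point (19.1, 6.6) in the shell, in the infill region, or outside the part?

infill

At z = 14.2 mm: the cube does not reach this height (z outside [0, 14]); the cube at (9, 4.5) is present — its section is the full 14×9.5 rectangle; Taking the union: only the 14×9.5 cube at (9, 4.5) is present, so the union is just that shape — 1 connected region. Overall, the cross-section is a single solid region. The nearest boundary edge runs (9.00, 4.50)→(23.00, 4.50); distance from the point to it = 2.10 mm. The point is inside the cross-section and 2.10 mm from the nearest boundary — more than the 1.2 mm shell width (2 × 0.6), so it's in the infill interior.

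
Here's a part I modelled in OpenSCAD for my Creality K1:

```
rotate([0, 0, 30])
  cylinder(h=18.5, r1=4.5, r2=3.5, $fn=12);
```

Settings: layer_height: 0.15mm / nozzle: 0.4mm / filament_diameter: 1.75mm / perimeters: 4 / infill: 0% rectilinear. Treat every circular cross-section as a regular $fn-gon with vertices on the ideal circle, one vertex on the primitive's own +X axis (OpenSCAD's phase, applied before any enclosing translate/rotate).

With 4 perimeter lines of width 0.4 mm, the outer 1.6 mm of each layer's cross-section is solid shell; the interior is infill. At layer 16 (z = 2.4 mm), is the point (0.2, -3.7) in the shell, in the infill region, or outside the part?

At z = 2.4 mm: the cone (r1=4.5→r2=3.5) has section circumradius 4.370 here — a regular 12-gon; (rotated 30° about Z; rotation is an isometry so areas/perimeters/island counts are preserved). Overall, the cross-section is a single solid region. Undo the 30° rotation: the query point maps to (-1.677, -3.304) in the un-rotated model frame. The nearest boundary edge runs (-2.19, -3.78)→(-0.00, -4.37); distance from the point to it = 0.60 mm. The point is inside the cross-section, 0.60 mm from the nearest boundary — within the 1.6 mm shell band (4 × 0.4).

shell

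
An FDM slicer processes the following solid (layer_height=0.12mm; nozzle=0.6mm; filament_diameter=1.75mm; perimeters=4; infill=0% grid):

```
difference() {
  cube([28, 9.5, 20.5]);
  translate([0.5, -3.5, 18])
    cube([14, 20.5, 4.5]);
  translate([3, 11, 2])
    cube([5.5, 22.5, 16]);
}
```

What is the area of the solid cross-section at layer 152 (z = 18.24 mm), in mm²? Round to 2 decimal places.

At z = 18.24 mm: the 28×9.5 cube contributes its full rectangle (area 266.00 mm²); the cube at (0.5, -3.5) is present — its section is the full 14×20.5 rectangle (area 287.00 mm²); the cube at (3, 11) does not reach this height (z outside [2, 18]); Subtracting the remaining from the first: starting from the 28×9.5 cube (266.00 mm²), the 14×20.5 cube at (0.5, -3.5) partially overlaps it — only the 133.00 mm² overlap (of its 287.00 mm²) is removed, clipping the outline — area = 133.00 mm². Overall, the cross-section has 2 separate islands. Net area = 133.00 mm².

133.00 mm²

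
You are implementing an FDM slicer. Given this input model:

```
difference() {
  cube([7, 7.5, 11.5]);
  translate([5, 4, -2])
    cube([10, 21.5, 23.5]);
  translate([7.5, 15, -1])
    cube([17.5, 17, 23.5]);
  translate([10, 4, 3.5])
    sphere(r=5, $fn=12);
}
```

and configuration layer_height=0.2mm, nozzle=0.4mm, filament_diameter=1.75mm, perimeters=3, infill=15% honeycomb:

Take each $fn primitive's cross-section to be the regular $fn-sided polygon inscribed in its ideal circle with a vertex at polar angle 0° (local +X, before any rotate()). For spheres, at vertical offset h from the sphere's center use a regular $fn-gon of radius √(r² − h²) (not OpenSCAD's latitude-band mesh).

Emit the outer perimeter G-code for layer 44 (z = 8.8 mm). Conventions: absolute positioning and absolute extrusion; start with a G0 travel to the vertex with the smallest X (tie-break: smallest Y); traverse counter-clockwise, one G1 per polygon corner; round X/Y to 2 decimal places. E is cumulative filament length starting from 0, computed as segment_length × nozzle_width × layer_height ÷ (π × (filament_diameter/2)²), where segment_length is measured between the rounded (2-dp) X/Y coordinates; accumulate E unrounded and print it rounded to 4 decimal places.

At z = 8.8 mm: the cube (footprint 7×7.5) is included at this height; the cube at (5, 4) is present — its section is the full 10×21.5 rectangle; the 17.5×17 cube at (7.5, 15) contributes its full rectangle; the sphere at (10, 4) is not intersected at this z (|z−center|=5.300 > r=5); After the difference (first − rest): starting from the 7×7.5 cube, the 10×21.5 cube at (5, 4) partially overlaps it — only the 7.00 mm² overlap (of its 215.00 mm²) is removed, clipping the outline; the 17.5×17 cube at (7.5, 15) misses the remaining region (no effect) — 1 connected region. The outline is a single polygon with 6 vertices. Extrusion per mm of travel: 0.4 × 0.2 / (π × 0.875²) = 0.033260. Accumulating E over each segment gives final E = 0.9645.

G0 X0.00 Y0.00 Z8.80
G1 X7.00 Y0.00 E0.2328
G1 X7.00 Y4.00 E0.3659
G1 X5.00 Y4.00 E0.4324
G1 X5.00 Y7.50 E0.5488
G1 X0.00 Y7.50 E0.7151
G1 X0.00 Y0.00 E0.9645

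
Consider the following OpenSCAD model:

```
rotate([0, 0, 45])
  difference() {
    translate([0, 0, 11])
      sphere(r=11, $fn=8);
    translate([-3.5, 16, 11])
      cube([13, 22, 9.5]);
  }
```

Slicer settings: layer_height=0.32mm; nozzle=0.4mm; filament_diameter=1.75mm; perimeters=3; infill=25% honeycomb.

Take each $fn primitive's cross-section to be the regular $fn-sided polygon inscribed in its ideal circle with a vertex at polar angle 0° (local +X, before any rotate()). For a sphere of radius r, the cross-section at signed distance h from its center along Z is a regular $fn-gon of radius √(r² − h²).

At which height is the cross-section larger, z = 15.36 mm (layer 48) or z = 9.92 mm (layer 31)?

layer 31 (z = 9.92 mm)

Layer 48 (z = 15.36): the r=11 sphere contributes a regular 8-gon of circumradius √(11²−4.36²) = 10.099 (area = (8/2)·10.099²·sin(360°/8) = 288.47 mm²); the cube at (-3.5, 16) (footprint 13×22) is included at this height (area 286.00 mm²); After the difference (first − rest): starting from the r=11 sphere (288.47 mm²), the 13×22 cube at (-3.5, 16) misses the remaining region (no effect) — area = 288.47 mm²; (whole slice rotated 45° about Z — lengths, areas and connectivity unchanged). So its area = 288.47 mm². Layer 31 (z = 9.92): the sphere: section is a regular 8-gon, circumradius = √(r²−h²) = √(11²−1.08²) = 10.947 (area = (8/2)·10.947²·sin(360°/8) = 338.94 mm²); the cube at (-3.5, 16) does not reach this height (z outside [11, 20.5]); Subtracting the remaining from the first: none of the subtracted shapes is present at this height, so the r=11 sphere is unchanged — area = 338.94 mm²; (rotated 45° about Z; rotation is an isometry so areas/perimeters/island counts are preserved). So its area = 338.94 mm². Layer 31 is larger (338.94 vs 288.47 mm²).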